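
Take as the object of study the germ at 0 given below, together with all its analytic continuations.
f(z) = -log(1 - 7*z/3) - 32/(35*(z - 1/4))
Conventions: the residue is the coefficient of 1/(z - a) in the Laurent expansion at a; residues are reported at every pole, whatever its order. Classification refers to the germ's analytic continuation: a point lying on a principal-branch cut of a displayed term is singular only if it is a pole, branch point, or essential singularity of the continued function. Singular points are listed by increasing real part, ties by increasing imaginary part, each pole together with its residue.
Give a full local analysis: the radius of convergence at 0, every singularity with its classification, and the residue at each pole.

Radius of convergence at 0: 1/4.
At 1/4: a pole of order 1; residue -32/35.
At 3/7: a logarithmic branch point.

Denominator factor (z - 1/4): pole of order 1 at 1/4, modulus 1/4.
Branch term (-1)*log(1 - z/(3/7)): its argument vanishes at z = 3/7, a logarithmic branch point, modulus 3/7.
The radius of convergence is the smallest modulus among the singular points: 1/4.
The branch term is analytic at 1/4 and contributes nothing to the residue; only the rational part matters.
At the order-1 pole 1/4 set g(z) = (z - (1/4))*(rational part) = -32/35.
Simple pole: residue = g(a) at a = 1/4, which is -32/35.
List the singular points by increasing real part (a conjugate pair: the negative imaginary part first).


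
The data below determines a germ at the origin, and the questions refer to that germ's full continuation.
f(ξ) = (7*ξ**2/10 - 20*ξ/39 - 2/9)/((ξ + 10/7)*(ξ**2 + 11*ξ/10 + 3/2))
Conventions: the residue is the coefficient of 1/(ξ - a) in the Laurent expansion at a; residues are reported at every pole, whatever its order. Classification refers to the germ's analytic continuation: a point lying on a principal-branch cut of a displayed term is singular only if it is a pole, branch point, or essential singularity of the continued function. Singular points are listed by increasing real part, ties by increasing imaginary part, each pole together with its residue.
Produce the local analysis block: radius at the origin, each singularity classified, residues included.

Denominator factor (ξ**2 + 11*ξ/10 + 3/2): discriminant -479/100, complex-conjugate roots (-11/20) + ((1/20)*sqrt(479))*i and (-11/20) - ((1/20)*sqrt(479))*i; poles of order 1, moduli (1/2)*sqrt(6) and (1/2)*sqrt(6).
Denominator factor (ξ + 10/7): pole of order 1 at -10/7, modulus 10/7.
The radius of convergence is the smallest modulus among the singular points: (1/2)*sqrt(6).
At the order-1 pole -10/7 set g(ξ) = (ξ - (-10/7))*f(ξ) = (7*ξ**2/10 - 20*ξ/39 - 2/9)/(ξ**2 + 11*ξ/10 + 3/2).
Simple pole: residue = g(a) at a = -10/7, which is 22232/22581.
The factor ξ**2 + 11*ξ/10 + 3/2 splits as (ξ - a)(ξ - a') with a = (-11/20) - ((1/20)*sqrt(479))*i, a' = (-11/20) + ((1/20)*sqrt(479))*i. At the order-1 pole a set g(ξ) = (ξ - a)*f(ξ) = [(7*ξ**2/10 - 20*ξ/39 - 2/9)/(ξ + 10/7)] / (ξ - a').
Simple pole: residue = g(a) at a = (-11/20) - ((1/20)*sqrt(479))*i, which is (-64253/451620) - ((518273/24036220)*sqrt(479))*i.
The factor ξ**2 + 11*ξ/10 + 3/2 splits as (ξ - a)(ξ - a') with a = (-11/20) + ((1/20)*sqrt(479))*i, a' = (-11/20) - ((1/20)*sqrt(479))*i. At the order-1 pole a set g(ξ) = (ξ - a)*f(ξ) = [(7*ξ**2/10 - 20*ξ/39 - 2/9)/(ξ + 10/7)] / (ξ - a').
Simple pole: residue = g(a) at a = (-11/20) + ((1/20)*sqrt(479))*i, which is (-64253/451620) + ((518273/24036220)*sqrt(479))*i.
List the singular points by increasing real part (a conjugate pair: the negative imaginary part first).

Radius of convergence at 0: (1/2)*sqrt(6).
At -10/7: a pole of order 1; residue 22232/22581.
At (-11/20) - ((1/20)*sqrt(479))*i: a pole of order 1; residue (-64253/451620) - ((518273/24036220)*sqrt(479))*i.
At (-11/20) + ((1/20)*sqrt(479))*i: a pole of order 1; residue (-64253/451620) + ((518273/24036220)*sqrt(479))*i.


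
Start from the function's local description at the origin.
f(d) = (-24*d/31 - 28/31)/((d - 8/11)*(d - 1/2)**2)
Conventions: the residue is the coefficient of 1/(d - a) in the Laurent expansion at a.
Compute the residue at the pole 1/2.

At the order-2 pole 1/2 set g(d) = (d - (1/2))^2*f(d) = (-24*d/31 - 28/31)/(d - 8/11).
Order-2 pole: residue = g'(a); g'(1/2) = 880/31, so the residue is 880/31.

The residue is 880/31.


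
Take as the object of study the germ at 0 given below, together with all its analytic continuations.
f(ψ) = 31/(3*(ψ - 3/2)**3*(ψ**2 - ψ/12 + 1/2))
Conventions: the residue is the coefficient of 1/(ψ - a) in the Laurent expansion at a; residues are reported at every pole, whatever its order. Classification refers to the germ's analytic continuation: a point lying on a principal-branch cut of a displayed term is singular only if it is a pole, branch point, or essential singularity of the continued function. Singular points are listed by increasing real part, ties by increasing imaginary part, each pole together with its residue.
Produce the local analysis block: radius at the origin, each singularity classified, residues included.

Radius of convergence at 0: (1/2)*sqrt(2).
At (1/24) - ((1/24)*sqrt(287))*i: a pole of order 1; residue (-60016/35721) - ((32240/1464561)*sqrt(287))*i.
At (1/24) + ((1/24)*sqrt(287))*i: a pole of order 1; residue (-60016/35721) + ((32240/1464561)*sqrt(287))*i.
At 3/2: a pole of order 3; residue 120032/35721.

Denominator factor (ψ**2 - ψ/12 + 1/2): discriminant -287/144, complex-conjugate roots (1/24) + ((1/24)*sqrt(287))*i and (1/24) - ((1/24)*sqrt(287))*i; poles of order 1, moduli (1/2)*sqrt(2) and (1/2)*sqrt(2).
Denominator factor (ψ - 3/2)^3: pole of order 3 at 3/2, modulus 3/2.
The radius of convergence is the smallest modulus among the singular points: (1/2)*sqrt(2).
The factor ψ**2 - ψ/12 + 1/2 splits as (ψ - a)(ψ - a') with a = (1/24) - ((1/24)*sqrt(287))*i, a' = (1/24) + ((1/24)*sqrt(287))*i. At the order-1 pole a set g(ψ) = (ψ - a)*f(ψ) = [31/(3*(ψ - 3/2)**3)] / (ψ - a').
Simple pole: residue = g(a) at a = (1/24) - ((1/24)*sqrt(287))*i, which is (-60016/35721) - ((32240/1464561)*sqrt(287))*i.
The factor ψ**2 - ψ/12 + 1/2 splits as (ψ - a)(ψ - a') with a = (1/24) + ((1/24)*sqrt(287))*i, a' = (1/24) - ((1/24)*sqrt(287))*i. At the order-1 pole a set g(ψ) = (ψ - a)*f(ψ) = [31/(3*(ψ - 3/2)**3)] / (ψ - a').
Simple pole: residue = g(a) at a = (1/24) + ((1/24)*sqrt(287))*i, which is (-60016/35721) + ((32240/1464561)*sqrt(287))*i.
At the order-3 pole 3/2 set g(ψ) = (ψ - (3/2))^3*f(ψ) = 31/(3*(ψ**2 - ψ/12 + 1/2)).
Order-3 pole: residue = g''(a)/2; g''(3/2) = 240064/35721, so the residue is 120032/35721.
List the singular points by increasing real part (a conjugate pair: the negative imaginary part first).


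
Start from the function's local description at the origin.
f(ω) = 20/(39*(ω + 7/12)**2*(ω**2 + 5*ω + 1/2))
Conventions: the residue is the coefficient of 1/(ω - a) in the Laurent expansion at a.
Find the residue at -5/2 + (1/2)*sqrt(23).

The factor ω**2 + 5*ω + 1/2 splits as (ω - a)(ω - a') with a = -5/2 + (1/2)*sqrt(23), a' = -5/2 - (1/2)*sqrt(23). At the order-1 pole a set g(ω) = (ω - a)*f(ω) = [20/(39*(ω + 7/12)**2)] / (ω - a').
Simple pole: residue = g(a) at a = -5/2 + (1/2)*sqrt(23), which is 11520/50531 + (56640/1162213)*sqrt(23).

The residue is 11520/50531 + (56640/1162213)*sqrt(23).


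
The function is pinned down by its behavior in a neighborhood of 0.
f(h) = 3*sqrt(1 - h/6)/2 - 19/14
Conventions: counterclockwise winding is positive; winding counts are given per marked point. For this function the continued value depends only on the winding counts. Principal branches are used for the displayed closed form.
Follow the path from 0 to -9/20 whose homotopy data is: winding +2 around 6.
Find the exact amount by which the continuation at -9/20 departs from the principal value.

The rational part is single-valued and drops out of the difference; each branch term changes only by its own monodromy.
(3/2)*sqrt(1 - h/(6)): winding +2 is even, the square root returns to the same sheet, contribution 0.
Summing the contributions at h = -9/20 gives 0.

Continued minus principal equals 0.


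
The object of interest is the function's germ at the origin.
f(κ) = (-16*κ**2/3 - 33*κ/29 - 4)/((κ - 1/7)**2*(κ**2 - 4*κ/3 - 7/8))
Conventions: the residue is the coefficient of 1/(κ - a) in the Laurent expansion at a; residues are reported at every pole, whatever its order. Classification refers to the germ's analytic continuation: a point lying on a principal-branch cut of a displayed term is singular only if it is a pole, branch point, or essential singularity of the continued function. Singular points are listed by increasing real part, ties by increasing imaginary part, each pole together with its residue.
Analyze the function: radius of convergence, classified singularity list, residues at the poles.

Radius of convergence at 0: 1/7.
At 2/3 - (1/12)*sqrt(190): a pole of order 1; residue 33952100/43802789 + (1344643888/4161264955)*sqrt(190).
At 1/7: a pole of order 2; residue -67904200/43802789.
At 2/3 + (1/12)*sqrt(190): a pole of order 1; residue 33952100/43802789 - (1344643888/4161264955)*sqrt(190).

Denominator factor (κ - 1/7)^2: pole of order 2 at 1/7, modulus 1/7.
Denominator factor (κ**2 - 4*κ/3 - 7/8): discriminant 95/18, real irrational roots 2/3 + (1/12)*sqrt(190) and 2/3 - (1/12)*sqrt(190); poles of order 1, moduli 2/3 + (1/12)*sqrt(190) and -2/3 + (1/12)*sqrt(190).
The radius of convergence is the smallest modulus among the singular points: 1/7.
The factor κ**2 - 4*κ/3 - 7/8 splits as (κ - a)(κ - a') with a = 2/3 - (1/12)*sqrt(190), a' = 2/3 + (1/12)*sqrt(190). At the order-1 pole a set g(κ) = (κ - a)*f(κ) = [(-16*κ**2/3 - 33*κ/29 - 4)/(κ - 1/7)**2] / (κ - a').
Simple pole: residue = g(a) at a = 2/3 - (1/12)*sqrt(190), which is 33952100/43802789 + (1344643888/4161264955)*sqrt(190).
At the order-2 pole 1/7 set g(κ) = (κ - (1/7))^2*f(κ) = (-16*κ**2/3 - 33*κ/29 - 4)/(κ**2 - 4*κ/3 - 7/8).
Order-2 pole: residue = g'(a); g'(1/7) = -67904200/43802789, so the residue is -67904200/43802789.
The factor κ**2 - 4*κ/3 - 7/8 splits as (κ - a)(κ - a') with a = 2/3 + (1/12)*sqrt(190), a' = 2/3 - (1/12)*sqrt(190). At the order-1 pole a set g(κ) = (κ - a)*f(κ) = [(-16*κ**2/3 - 33*κ/29 - 4)/(κ - 1/7)**2] / (κ - a').
Simple pole: residue = g(a) at a = 2/3 + (1/12)*sqrt(190), which is 33952100/43802789 - (1344643888/4161264955)*sqrt(190).
List the singular points by increasing real part (a conjugate pair: the negative imaginary part first).


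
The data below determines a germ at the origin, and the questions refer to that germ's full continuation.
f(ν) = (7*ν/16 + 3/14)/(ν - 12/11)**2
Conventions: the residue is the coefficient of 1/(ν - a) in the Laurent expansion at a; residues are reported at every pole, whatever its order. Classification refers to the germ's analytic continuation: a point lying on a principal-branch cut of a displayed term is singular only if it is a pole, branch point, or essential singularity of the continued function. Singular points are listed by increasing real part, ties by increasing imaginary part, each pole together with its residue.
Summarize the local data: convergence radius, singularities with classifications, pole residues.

Radius of convergence at 0: 12/11.
At 12/11: a pole of order 2; residue 7/16.

Denominator factor (ν - 12/11)^2: pole of order 2 at 12/11, modulus 12/11.
The radius of convergence is the smallest modulus among the singular points: 12/11.
At the order-2 pole 12/11 set g(ν) = (ν - (12/11))^2*f(ν) = 7*ν/16 + 3/14.
Order-2 pole: residue = g'(a); g'(12/11) = 7/16, so the residue is 7/16.


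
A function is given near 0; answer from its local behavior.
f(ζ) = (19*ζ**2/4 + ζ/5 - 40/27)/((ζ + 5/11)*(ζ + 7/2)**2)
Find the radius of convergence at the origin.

The radius of convergence is 5/11.

Denominator factor (ζ + 5/11): pole of order 1 at -5/11, modulus 5/11.
Denominator factor (ζ + 7/2)^2: pole of order 2 at -7/2, modulus 7/2.
The radius of convergence is the smallest modulus among the singular points: 5/11.


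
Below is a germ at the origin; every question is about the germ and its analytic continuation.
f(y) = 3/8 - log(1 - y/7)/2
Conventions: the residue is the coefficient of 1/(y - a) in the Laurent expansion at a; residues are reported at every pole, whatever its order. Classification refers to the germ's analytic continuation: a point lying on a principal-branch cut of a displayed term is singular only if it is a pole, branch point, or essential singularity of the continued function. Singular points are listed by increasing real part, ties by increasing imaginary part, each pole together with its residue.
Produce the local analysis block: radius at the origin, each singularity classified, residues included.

Branch term (-1/2)*log(1 - y/(7)): its argument vanishes at y = 7, a logarithmic branch point, modulus 7.
The radius of convergence is the smallest modulus among the singular points: 7.

Radius of convergence at 0: 7.
At 7: a logarithmic branch point.


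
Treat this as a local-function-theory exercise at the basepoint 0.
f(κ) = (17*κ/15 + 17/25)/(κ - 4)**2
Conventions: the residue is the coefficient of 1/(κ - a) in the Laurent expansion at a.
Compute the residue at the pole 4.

At the order-2 pole 4 set g(κ) = (κ - (4))^2*f(κ) = 17*κ/15 + 17/25.
Order-2 pole: residue = g'(a); g'(4) = 17/15, so the residue is 17/15.

The residue is 17/15.


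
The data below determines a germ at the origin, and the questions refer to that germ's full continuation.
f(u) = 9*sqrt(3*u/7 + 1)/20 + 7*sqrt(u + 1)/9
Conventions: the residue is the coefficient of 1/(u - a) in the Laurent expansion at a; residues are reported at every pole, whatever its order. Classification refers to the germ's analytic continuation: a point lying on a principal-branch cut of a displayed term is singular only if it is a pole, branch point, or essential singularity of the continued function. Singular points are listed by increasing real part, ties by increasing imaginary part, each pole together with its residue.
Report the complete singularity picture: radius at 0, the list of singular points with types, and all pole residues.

Branch term (7/9)*sqrt(1 - u/(-1)): its argument vanishes at u = -1, a square-root branch point, modulus 1.
Branch term (9/20)*sqrt(1 - u/(-7/3)): its argument vanishes at u = -7/3, a square-root branch point, modulus 7/3.
The radius of convergence is the smallest modulus among the singular points: 1.
List the singular points by increasing real part (a conjugate pair: the negative imaginary part first).

Radius of convergence at 0: 1.
At -7/3: an algebraic (square-root) branch point.
At -1: an algebraic (square-root) branch point.


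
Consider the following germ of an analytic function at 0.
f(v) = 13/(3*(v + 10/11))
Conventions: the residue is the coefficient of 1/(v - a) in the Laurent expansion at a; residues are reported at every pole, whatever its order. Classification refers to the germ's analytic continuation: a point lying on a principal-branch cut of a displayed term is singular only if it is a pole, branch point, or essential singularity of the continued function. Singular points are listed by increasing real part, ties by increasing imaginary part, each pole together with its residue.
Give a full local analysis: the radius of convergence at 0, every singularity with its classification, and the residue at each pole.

Radius of convergence at 0: 10/11.
At -10/11: a pole of order 1; residue 13/3.

Denominator factor (v + 10/11): pole of order 1 at -10/11, modulus 10/11.
The radius of convergence is the smallest modulus among the singular points: 10/11.
At the order-1 pole -10/11 set g(v) = (v - (-10/11))*f(v) = 13/3.
Simple pole: residue = g(a) at a = -10/11, which is 13/3.


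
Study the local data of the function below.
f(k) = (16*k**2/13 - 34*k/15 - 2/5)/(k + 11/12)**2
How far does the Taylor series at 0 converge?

Denominator factor (k + 11/12)^2: pole of order 2 at -11/12, modulus 11/12.
The radius of convergence is the smallest modulus among the singular points: 11/12.

The radius of convergence is 11/12.


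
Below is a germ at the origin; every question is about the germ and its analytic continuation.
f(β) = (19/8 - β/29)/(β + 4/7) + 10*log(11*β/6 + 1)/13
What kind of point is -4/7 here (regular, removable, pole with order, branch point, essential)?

The point is a pole of order 1.

The denominator factor β + 4/7 vanishes at -4/7 and appears to the power 1; the numerator there equals 3889/1624, nonzero, and no other factor vanishes.
The branch terms are analytic at this point.
Hence a pole whose order is the multiplicity, 1.


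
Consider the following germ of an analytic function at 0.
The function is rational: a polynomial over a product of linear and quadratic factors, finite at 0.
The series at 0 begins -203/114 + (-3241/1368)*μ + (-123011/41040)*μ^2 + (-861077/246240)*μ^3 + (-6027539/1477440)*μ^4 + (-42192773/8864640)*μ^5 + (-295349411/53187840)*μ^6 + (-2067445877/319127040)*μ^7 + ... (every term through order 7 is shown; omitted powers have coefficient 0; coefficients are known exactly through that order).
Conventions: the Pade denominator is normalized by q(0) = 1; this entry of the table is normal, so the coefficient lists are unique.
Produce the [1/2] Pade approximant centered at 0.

Taylor coefficients needed (read off): a_0 = -203/114, a_1 = -3241/1368, a_2 = -123011/41040, a_3 = -861077/246240.
Write the denominator as Q(μ) = 1 + q1*μ + q2*μ^2. Requiring Q*f - P = O(μ^4) with deg P <= 1 kills the coefficients of μ^2..μ^3 in Q*f:
  μ^2: a_2 + q1*a_1 + q2*a_0 = 0, i.e. -123011/41040 + (-3241/1368)*q1 + (-203/114)*q2 = 0.
  μ^3: a_3 + q1*a_2 + q2*a_1 = 0, i.e. -861077/246240 + (-123011/41040)*q1 + (-3241/1368)*q2 = 0.
Solving this linear system: q1 = -17573/5538, q2 = 35146/13845.
The numerator is Q*f truncated at degree 1: P0 = a_0 = -203/114; P1 = a_1 + q1*a_0 = 460355/140296.

The Pade approximant has numerator coefficients [-203/114, 460355/140296]; denominator coefficients [1, -17573/5538, 35146/13845].


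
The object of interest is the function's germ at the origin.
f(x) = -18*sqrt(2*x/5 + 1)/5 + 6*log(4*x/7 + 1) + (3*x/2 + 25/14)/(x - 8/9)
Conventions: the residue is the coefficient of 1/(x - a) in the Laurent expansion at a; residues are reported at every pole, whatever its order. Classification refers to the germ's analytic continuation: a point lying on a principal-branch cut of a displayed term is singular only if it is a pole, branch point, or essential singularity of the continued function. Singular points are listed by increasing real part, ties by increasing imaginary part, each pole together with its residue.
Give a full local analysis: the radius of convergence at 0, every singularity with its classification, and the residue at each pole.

Radius of convergence at 0: 8/9.
At -5/2: an algebraic (square-root) branch point.
At -7/4: a logarithmic branch point.
At 8/9: a pole of order 1; residue 131/42.

Denominator factor (x - 8/9): pole of order 1 at 8/9, modulus 8/9.
Branch term (6)*log(1 - x/(-7/4)): its argument vanishes at x = -7/4, a logarithmic branch point, modulus 7/4.
Branch term (-18/5)*sqrt(1 - x/(-5/2)): its argument vanishes at x = -5/2, a square-root branch point, modulus 5/2.
The radius of convergence is the smallest modulus among the singular points: 8/9.
The branch terms are analytic at 8/9 and contribute nothing to the residue; only the rational part matters.
At the order-1 pole 8/9 set g(x) = (x - (8/9))*(rational part) = 3*x/2 + 25/14.
Simple pole: residue = g(a) at a = 8/9, which is 131/42.
List the singular points by increasing real part (a conjugate pair: the negative imaginary part first).


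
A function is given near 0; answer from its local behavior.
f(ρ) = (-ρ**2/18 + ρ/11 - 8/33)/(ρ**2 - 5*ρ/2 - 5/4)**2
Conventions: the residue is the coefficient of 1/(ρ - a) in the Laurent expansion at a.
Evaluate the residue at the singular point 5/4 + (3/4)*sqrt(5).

The factor ρ**2 - 5*ρ/2 - 5/4 splits as (ρ - a)(ρ - a') with a = 5/4 + (3/4)*sqrt(5), a' = 5/4 - (3/4)*sqrt(5). At the order-2 pole a set g(ρ) = (ρ - a)^2*f(ρ) = [-ρ**2/18 + ρ/11 - 8/33] / (ρ - a')^2.
Order-2 pole: residue = g'(a); g'(5/4 + (3/4)*sqrt(5)) = (94/66825)*sqrt(5), so the residue is (94/66825)*sqrt(5).

The residue is (94/66825)*sqrt(5).


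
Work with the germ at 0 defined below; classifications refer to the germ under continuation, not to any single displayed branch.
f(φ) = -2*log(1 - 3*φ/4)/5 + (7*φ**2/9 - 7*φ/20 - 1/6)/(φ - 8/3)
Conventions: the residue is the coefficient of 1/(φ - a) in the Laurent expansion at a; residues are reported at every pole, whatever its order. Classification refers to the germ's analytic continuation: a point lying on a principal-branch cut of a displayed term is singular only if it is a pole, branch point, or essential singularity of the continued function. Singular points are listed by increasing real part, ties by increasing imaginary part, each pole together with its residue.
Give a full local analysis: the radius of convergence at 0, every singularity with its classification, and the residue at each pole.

Radius of convergence at 0: 4/3.
At 4/3: a logarithmic branch point.
At 8/3: a pole of order 1; residue 3589/810.

Denominator factor (φ - 8/3): pole of order 1 at 8/3, modulus 8/3.
Branch term (-2/5)*log(1 - φ/(4/3)): its argument vanishes at φ = 4/3, a logarithmic branch point, modulus 4/3.
The radius of convergence is the smallest modulus among the singular points: 4/3.
The branch term is analytic at 8/3 and contributes nothing to the residue; only the rational part matters.
At the order-1 pole 8/3 set g(φ) = (φ - (8/3))*(rational part) = 7*φ**2/9 - 7*φ/20 - 1/6.
Simple pole: residue = g(a) at a = 8/3, which is 3589/810.
List the singular points by increasing real part (a conjugate pair: the negative imaginary part first).


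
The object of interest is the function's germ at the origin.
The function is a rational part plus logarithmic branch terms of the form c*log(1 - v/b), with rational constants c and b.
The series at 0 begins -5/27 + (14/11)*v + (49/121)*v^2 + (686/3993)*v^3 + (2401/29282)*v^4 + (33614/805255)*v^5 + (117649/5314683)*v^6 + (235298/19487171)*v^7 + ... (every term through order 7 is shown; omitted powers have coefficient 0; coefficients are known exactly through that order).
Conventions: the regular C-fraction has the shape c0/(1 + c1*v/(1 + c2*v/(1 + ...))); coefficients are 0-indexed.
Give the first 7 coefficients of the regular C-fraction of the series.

Taylor coefficients (read off): a_0 = -5/27, a_1 = 14/11, a_2 = 49/121, a_3 = 686/3993, a_4 = 2401/29282, a_5 = 33614/805255, a_6 = 117649/5314683.
c0 = a_0 = -5/27. Peel one level at a time: if S = 1 + c*v/S' with S'(0) = 1, then c is the v-coefficient of S and S' = c*v/(S - 1).
S_1 = c0/f = 1 + (378/55)*v + (149499/3025)*v^2 + ...; c1 = 378/55.
S_2 = c1*v/(S_1 - 1) = 1 + (-791/110)*v + (-49/1452)*v^2 + ...; c2 = -791/110.
S_3 = c2*v/(S_2 - 1) = 1 + (-35/7458)*v + (-40915/27810882)*v^2 + ...; c3 = -35/7458.
S_4 = c3*v/(S_3 - 1) = 1 + (-1169/3729)*v + (-49/1815)*v^2 + ...; c4 = -1169/3729.
S_5 = c4*v/(S_4 - 1) = 1 + (-791/9185)*v + (-3372033/168728450)*v^2 + ...; c5 = -791/9185.
S_6 = c5*v/(S_5 - 1) = 1 + (-4263/18370)*v + ...; c6 = -4263/18370.

The regular C-fraction coefficients are [-5/27, 378/55, -791/110, -35/7458, -1169/3729, -791/9185, -4263/18370].


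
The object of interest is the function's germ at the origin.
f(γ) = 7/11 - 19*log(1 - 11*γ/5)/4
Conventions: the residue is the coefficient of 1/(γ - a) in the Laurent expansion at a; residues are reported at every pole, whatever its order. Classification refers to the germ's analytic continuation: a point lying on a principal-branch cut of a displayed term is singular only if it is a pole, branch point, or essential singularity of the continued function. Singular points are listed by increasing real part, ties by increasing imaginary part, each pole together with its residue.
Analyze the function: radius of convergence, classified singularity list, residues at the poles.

Branch term (-19/4)*log(1 - γ/(5/11)): its argument vanishes at γ = 5/11, a logarithmic branch point, modulus 5/11.
The radius of convergence is the smallest modulus among the singular points: 5/11.

Radius of convergence at 0: 5/11.
At 5/11: a logarithmic branch point.


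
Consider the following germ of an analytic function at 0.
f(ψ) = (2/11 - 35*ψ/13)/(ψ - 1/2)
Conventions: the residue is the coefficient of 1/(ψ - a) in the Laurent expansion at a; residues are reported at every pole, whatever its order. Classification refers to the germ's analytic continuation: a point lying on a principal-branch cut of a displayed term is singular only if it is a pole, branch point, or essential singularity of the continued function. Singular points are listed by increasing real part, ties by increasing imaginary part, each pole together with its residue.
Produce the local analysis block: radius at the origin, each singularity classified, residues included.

Radius of convergence at 0: 1/2.
At 1/2: a pole of order 1; residue -333/286.

Denominator factor (ψ - 1/2): pole of order 1 at 1/2, modulus 1/2.
The radius of convergence is the smallest modulus among the singular points: 1/2.
At the order-1 pole 1/2 set g(ψ) = (ψ - (1/2))*f(ψ) = 2/11 - 35*ψ/13.
Simple pole: residue = g(a) at a = 1/2, which is -333/286.


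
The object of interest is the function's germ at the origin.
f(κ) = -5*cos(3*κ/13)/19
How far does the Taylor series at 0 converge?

The factor cos(3*κ/13) is entire and contributes no finite singular point.
The polynomial part has no poles.
No finite singular points: the Taylor series at 0 converges everywhere.

The radius of convergence is infinite.


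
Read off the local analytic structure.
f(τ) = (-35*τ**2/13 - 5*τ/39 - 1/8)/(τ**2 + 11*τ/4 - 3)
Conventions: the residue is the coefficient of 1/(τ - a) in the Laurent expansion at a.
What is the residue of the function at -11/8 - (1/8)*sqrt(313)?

The residue is 1135/312 + (22721/97656)*sqrt(313).

The factor τ**2 + 11*τ/4 - 3 splits as (τ - a)(τ - a') with a = -11/8 - (1/8)*sqrt(313), a' = -11/8 + (1/8)*sqrt(313). At the order-1 pole a set g(τ) = (τ - a)*f(τ) = [-35*τ**2/13 - 5*τ/39 - 1/8] / (τ - a').
Simple pole: residue = g(a) at a = -11/8 - (1/8)*sqrt(313), which is 1135/312 + (22721/97656)*sqrt(313).


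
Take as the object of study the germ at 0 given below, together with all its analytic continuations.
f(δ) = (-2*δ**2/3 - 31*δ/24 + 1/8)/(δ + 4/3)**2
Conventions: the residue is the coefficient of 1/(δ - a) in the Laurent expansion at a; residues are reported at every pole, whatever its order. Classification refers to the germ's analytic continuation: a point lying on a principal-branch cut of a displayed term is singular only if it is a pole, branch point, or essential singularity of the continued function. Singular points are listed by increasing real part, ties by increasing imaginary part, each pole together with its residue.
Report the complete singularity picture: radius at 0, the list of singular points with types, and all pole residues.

Radius of convergence at 0: 4/3.
At -4/3: a pole of order 2; residue 35/72.

Denominator factor (δ + 4/3)^2: pole of order 2 at -4/3, modulus 4/3.
The radius of convergence is the smallest modulus among the singular points: 4/3.
At the order-2 pole -4/3 set g(δ) = (δ - (-4/3))^2*f(δ) = -2*δ**2/3 - 31*δ/24 + 1/8.
Order-2 pole: residue = g'(a); g'(-4/3) = 35/72, so the residue is 35/72.


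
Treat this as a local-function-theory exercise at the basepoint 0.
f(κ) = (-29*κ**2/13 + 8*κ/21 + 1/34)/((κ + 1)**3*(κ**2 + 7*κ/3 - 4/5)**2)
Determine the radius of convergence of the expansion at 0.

Denominator factor (κ**2 + 7*κ/3 - 4/5)^2: discriminant 389/45, real irrational roots -7/6 + (1/30)*sqrt(1945) and -7/6 - (1/30)*sqrt(1945); poles of order 2, moduli -7/6 + (1/30)*sqrt(1945) and 7/6 + (1/30)*sqrt(1945).
Denominator factor (κ + 1)^3: pole of order 3 at -1, modulus 1.
The radius of convergence is the smallest modulus among the singular points: -7/6 + (1/30)*sqrt(1945).

The radius of convergence is -7/6 + (1/30)*sqrt(1945).


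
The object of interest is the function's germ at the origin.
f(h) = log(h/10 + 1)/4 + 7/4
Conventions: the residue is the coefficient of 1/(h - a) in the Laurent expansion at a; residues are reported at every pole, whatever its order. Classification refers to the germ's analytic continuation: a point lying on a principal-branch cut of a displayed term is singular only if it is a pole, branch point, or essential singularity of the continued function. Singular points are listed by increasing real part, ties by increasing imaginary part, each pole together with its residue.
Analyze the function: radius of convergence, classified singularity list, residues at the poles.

Branch term (1/4)*log(1 - h/(-10)): its argument vanishes at h = -10, a logarithmic branch point, modulus 10.
The radius of convergence is the smallest modulus among the singular points: 10.

Radius of convergence at 0: 10.
At -10: a logarithmic branch point.


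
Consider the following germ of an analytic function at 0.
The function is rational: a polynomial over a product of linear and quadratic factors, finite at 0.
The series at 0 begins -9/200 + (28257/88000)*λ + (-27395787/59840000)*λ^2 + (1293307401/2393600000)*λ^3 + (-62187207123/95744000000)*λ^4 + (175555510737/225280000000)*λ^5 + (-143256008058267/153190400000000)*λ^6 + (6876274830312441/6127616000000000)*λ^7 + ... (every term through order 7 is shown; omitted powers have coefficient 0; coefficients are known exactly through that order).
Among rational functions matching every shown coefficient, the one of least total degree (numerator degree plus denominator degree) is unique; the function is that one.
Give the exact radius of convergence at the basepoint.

The radius of convergence is 5/6.

No rational of total degree below 4 reproduces all 8 coefficients; solving the [2/2] Pade equations on them gives f(λ) = (12*λ**2/17 - 20*λ/11 + 3/10)/((λ - 8)*(λ + 5/6)), whose expansion matches every shown term.
Denominator factor (λ + 5/6): pole of order 1 at -5/6, modulus 5/6.
Denominator factor (λ - 8): pole of order 1 at 8, modulus 8.
The radius of convergence is the smallest modulus among the singular points: 5/6.


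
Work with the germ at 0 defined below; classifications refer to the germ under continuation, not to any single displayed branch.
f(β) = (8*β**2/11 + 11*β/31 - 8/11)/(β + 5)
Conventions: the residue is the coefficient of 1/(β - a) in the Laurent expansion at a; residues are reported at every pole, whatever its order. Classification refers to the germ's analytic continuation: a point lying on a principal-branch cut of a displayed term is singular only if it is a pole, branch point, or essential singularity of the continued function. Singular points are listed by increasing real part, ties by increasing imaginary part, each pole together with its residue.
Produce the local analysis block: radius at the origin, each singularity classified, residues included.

Radius of convergence at 0: 5.
At -5: a pole of order 1; residue 5347/341.

Denominator factor (β + 5): pole of order 1 at -5, modulus 5.
The radius of convergence is the smallest modulus among the singular points: 5.
At the order-1 pole -5 set g(β) = (β - (-5))*f(β) = 8*β**2/11 + 11*β/31 - 8/11.
Simple pole: residue = g(a) at a = -5, which is 5347/341.


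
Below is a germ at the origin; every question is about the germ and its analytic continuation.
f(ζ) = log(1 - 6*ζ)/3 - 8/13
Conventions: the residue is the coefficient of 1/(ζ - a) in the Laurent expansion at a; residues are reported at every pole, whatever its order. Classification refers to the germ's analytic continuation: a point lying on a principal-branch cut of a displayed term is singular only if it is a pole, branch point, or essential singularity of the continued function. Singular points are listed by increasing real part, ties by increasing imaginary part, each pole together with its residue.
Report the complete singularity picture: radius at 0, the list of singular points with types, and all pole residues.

Radius of convergence at 0: 1/6.
At 1/6: a logarithmic branch point.

Branch term (1/3)*log(1 - ζ/(1/6)): its argument vanishes at ζ = 1/6, a logarithmic branch point, modulus 1/6.
The radius of convergence is the smallest modulus among the singular points: 1/6.


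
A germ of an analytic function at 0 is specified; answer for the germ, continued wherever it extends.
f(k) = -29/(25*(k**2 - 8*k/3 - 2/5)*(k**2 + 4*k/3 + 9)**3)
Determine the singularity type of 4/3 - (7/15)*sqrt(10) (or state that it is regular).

The denominator factor k**2 - 8*k/3 - 2/5 vanishes at 4/3 - (7/15)*sqrt(10) and appears to the power 1; the numerator there equals -29/25, nonzero, and no other factor vanishes.
Hence a pole whose order is the multiplicity, 1.

The point is a pole of order 1.


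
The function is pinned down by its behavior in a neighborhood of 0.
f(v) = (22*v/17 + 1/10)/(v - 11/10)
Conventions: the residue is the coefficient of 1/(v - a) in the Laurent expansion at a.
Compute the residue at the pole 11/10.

At the order-1 pole 11/10 set g(v) = (v - (11/10))*f(v) = 22*v/17 + 1/10.
Simple pole: residue = g(a) at a = 11/10, which is 259/170.

The residue is 259/170.


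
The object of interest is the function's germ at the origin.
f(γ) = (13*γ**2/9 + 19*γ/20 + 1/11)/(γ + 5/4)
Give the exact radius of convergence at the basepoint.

Denominator factor (γ + 5/4): pole of order 1 at -5/4, modulus 5/4.
The radius of convergence is the smallest modulus among the singular points: 5/4.

The radius of convergence is 5/4.


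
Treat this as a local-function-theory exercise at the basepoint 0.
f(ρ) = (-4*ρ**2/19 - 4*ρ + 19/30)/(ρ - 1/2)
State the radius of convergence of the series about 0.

The radius of convergence is 1/2.

Denominator factor (ρ - 1/2): pole of order 1 at 1/2, modulus 1/2.
The radius of convergence is the smallest modulus among the singular points: 1/2.


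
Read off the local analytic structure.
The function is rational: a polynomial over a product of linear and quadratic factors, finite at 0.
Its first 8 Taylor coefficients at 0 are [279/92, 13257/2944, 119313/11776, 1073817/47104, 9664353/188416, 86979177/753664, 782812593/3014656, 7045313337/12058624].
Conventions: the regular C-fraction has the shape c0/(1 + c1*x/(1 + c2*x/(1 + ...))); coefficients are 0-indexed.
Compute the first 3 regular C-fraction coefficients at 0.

Taylor coefficients (read off): a_0 = 279/92, a_1 = 13257/2944, a_2 = 119313/11776.
c0 = a_0 = 279/92. Peel one level at a time: if S = 1 + c*x/S' with S'(0) = 1, then c is the x-coefficient of S and S' = c*x/(S - 1).
S_1 = c0/f = 1 + (-1473/992)*x + (-1118007/984064)*x^2 + ...; c1 = -1473/992.
S_2 = c1*x/(S_1 - 1) = 1 + (-759/992)*x + ...; c2 = -759/992.

The regular C-fraction coefficients are [279/92, -1473/992, -759/992].


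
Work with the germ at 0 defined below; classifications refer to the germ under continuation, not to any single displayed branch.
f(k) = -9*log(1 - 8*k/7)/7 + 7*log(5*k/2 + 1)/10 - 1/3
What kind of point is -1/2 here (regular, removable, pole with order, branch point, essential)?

The point is a regular point.

There is no denominator, hence no pole anywhere.
Branch term log(1 - k/(7/8)): argument at -1/2 is 11/7, nonzero, so -1/2 is not its branch point (a point on a principal cut is still regular for the continued germ).
Branch term log(1 - k/(-2/5)): argument at -1/2 is -1/4, nonzero, so -1/2 is not its branch point (a point on a principal cut is still regular for the continued germ).
So the germ continues analytically to -1/2.


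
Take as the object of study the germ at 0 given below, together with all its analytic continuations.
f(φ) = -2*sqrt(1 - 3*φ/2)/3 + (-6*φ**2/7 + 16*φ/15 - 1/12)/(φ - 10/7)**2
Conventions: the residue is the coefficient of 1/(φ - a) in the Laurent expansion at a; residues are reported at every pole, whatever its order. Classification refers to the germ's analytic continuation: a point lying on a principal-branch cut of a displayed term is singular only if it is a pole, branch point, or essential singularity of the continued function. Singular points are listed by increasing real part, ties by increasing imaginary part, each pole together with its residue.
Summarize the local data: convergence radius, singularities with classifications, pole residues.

Radius of convergence at 0: 2/3.
At 2/3: an algebraic (square-root) branch point.
At 10/7: a pole of order 2; residue -1016/735.

Denominator factor (φ - 10/7)^2: pole of order 2 at 10/7, modulus 10/7.
Branch term (-2/3)*sqrt(1 - φ/(2/3)): its argument vanishes at φ = 2/3, a square-root branch point, modulus 2/3.
The radius of convergence is the smallest modulus among the singular points: 2/3.
The branch term is analytic at 10/7 and contributes nothing to the residue; only the rational part matters.
At the order-2 pole 10/7 set g(φ) = (φ - (10/7))^2*(rational part) = -6*φ**2/7 + 16*φ/15 - 1/12.
Order-2 pole: residue = g'(a); g'(10/7) = -1016/735, so the residue is -1016/735.
List the singular points by increasing real part (a conjugate pair: the negative imaginary part first).


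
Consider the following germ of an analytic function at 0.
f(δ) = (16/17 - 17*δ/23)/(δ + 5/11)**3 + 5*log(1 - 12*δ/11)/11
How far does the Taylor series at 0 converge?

Denominator factor (δ + 5/11)^3: pole of order 3 at -5/11, modulus 5/11.
Branch term (5/11)*log(1 - δ/(11/12)): its argument vanishes at δ = 11/12, a logarithmic branch point, modulus 11/12.
The radius of convergence is the smallest modulus among the singular points: 5/11.

The radius of convergence is 5/11.


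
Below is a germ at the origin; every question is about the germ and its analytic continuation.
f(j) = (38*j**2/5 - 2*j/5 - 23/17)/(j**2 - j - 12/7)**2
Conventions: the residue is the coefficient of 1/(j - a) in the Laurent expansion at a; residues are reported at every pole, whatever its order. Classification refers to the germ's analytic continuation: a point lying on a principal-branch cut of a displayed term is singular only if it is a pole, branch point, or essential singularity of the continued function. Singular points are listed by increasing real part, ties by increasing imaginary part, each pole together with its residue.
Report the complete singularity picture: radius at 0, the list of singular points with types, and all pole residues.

Denominator factor (j**2 - j - 12/7)^2: discriminant 55/7, real irrational roots 1/2 + (1/14)*sqrt(385) and 1/2 - (1/14)*sqrt(385); poles of order 2, moduli 1/2 + (1/14)*sqrt(385) and -1/2 + (1/14)*sqrt(385).
The radius of convergence is the smallest modulus among the singular points: -1/2 + (1/14)*sqrt(385).
The factor j**2 - j - 12/7 splits as (j - a)(j - a') with a = 1/2 - (1/14)*sqrt(385), a' = 1/2 + (1/14)*sqrt(385). At the order-2 pole a set g(j) = (j - a)^2*f(j) = [38*j**2/5 - 2*j/5 - 23/17] / (j - a')^2.
Order-2 pole: residue = g'(a); g'(1/2 - (1/14)*sqrt(385)) = -(17352/257125)*sqrt(385), so the residue is -(17352/257125)*sqrt(385).
The factor j**2 - j - 12/7 splits as (j - a)(j - a') with a = 1/2 + (1/14)*sqrt(385), a' = 1/2 - (1/14)*sqrt(385). At the order-2 pole a set g(j) = (j - a)^2*f(j) = [38*j**2/5 - 2*j/5 - 23/17] / (j - a')^2.
Order-2 pole: residue = g'(a); g'(1/2 + (1/14)*sqrt(385)) = (17352/257125)*sqrt(385), so the residue is (17352/257125)*sqrt(385).
List the singular points by increasing real part (a conjugate pair: the negative imaginary part first).

Radius of convergence at 0: -1/2 + (1/14)*sqrt(385).
At 1/2 - (1/14)*sqrt(385): a pole of order 2; residue -(17352/257125)*sqrt(385).
At 1/2 + (1/14)*sqrt(385): a pole of order 2; residue (17352/257125)*sqrt(385).


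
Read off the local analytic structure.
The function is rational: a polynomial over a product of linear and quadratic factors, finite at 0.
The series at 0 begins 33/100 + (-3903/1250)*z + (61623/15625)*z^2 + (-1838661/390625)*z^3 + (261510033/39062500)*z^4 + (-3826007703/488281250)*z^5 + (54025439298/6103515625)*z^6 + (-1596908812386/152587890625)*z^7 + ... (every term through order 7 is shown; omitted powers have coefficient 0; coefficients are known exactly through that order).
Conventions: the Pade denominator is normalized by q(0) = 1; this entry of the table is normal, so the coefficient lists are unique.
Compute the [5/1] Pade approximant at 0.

The Pade approximant has numerator coefficients [33/100, -58444749191/21255598350, 4428228107/10627799175, -891998477/3542599725, 11711354579/8502239340, -5804265583/21255598350]; denominator coefficients [1, 36016959532/31883397525].

Taylor coefficients needed (read off): a_0 = 33/100, a_1 = -3903/1250, a_2 = 61623/15625, a_3 = -1838661/390625, a_4 = 261510033/39062500, a_5 = -3826007703/488281250, a_6 = 54025439298/6103515625.
Write the denominator as Q(z) = 1 + q1*z. Requiring Q*f - P = O(z^7) with deg P <= 5 kills the coefficients of z^6..z^6 in Q*f:
  z^6: a_6 + q1*a_5 = 0, i.e. 54025439298/6103515625 + (-3826007703/488281250)*q1 = 0.
Solving this linear system: q1 = 36016959532/31883397525.
The numerator is Q*f truncated at degree 5: P0 = a_0 = 33/100; P1 = a_1 + q1*a_0 = -58444749191/21255598350; P2 = a_2 + q1*a_1 = 4428228107/10627799175; P3 = a_3 + q1*a_2 = -891998477/3542599725; P4 = a_4 + q1*a_3 = 11711354579/8502239340; P5 = a_5 + q1*a_4 = -5804265583/21255598350.
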